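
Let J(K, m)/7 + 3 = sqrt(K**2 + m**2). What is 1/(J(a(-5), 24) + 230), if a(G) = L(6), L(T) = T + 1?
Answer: 1/384 ≈ 0.0026042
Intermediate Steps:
L(T) = 1 + T
a(G) = 7 (a(G) = 1 + 6 = 7)
J(K, m) = -21 + 7*sqrt(K**2 + m**2)
1/(J(a(-5), 24) + 230) = 1/((-21 + 7*sqrt(7**2 + 24**2)) + 230) = 1/((-21 + 7*sqrt(49 + 576)) + 230) = 1/((-21 + 7*sqrt(625)) + 230) = 1/((-21 + 7*25) + 230) = 1/((-21 + 175) + 230) = 1/(154 + 230) = 1/384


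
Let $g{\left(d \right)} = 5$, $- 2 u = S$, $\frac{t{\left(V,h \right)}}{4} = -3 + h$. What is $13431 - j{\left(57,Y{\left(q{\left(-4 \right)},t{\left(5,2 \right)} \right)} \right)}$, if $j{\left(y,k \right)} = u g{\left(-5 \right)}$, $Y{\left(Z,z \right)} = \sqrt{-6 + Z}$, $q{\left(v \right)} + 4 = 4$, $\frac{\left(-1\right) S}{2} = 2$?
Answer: $13421$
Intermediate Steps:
$S = -4$ ($S = \left(-2\right) 2 = -4$)
$q{\left(v \right)} = 0$ ($q{\left(v \right)} = -4 + 4 = 0$)
$t{\left(V,h \right)} = -12 + 4 h$ ($t{\left(V,h \right)} = 4 \left(-3 + h\right) = -12 + 4 h$)
$u = 2$ ($u = \left(- \frac{1}{2}\right) \left(-4\right) = 2$)
$j{\left(y,k \right)} = 10$ ($j{\left(y,k \right)} = 2 \cdot 5 = 10$)
$13431 - j{\left(57,Y{\left(q{\left(-4 \right)},t{\left(5,2 \right)} \right)} \right)} = 13431 - 10 = 13421$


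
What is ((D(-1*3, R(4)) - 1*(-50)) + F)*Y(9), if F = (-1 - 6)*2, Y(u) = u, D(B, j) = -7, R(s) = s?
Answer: 261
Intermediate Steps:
F = -14 (F = -7*2 = -14)
((D(-1*3, R(4)) - 1*(-50)) + F)*Y(9) = ((-7 - 1*(-50)) - 14)*9 = ((-7 + 50) - 14)*9 = (43 - 14)*9 = 29*9 = 261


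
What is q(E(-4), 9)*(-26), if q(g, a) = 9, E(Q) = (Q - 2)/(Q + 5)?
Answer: -234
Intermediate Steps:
E(Q) = (-2 + Q)/(5 + Q)
q(E(-4), 9)*(-26) = 9*(-26) = -234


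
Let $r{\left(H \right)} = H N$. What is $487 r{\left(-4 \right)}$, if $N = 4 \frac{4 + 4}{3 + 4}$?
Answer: $- \frac{62336}{7} \approx -8905.1$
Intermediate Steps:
$N = \frac{32}{7}$ ($N = 4 \cdot \frac{8}{7} = \frac{32}{7} \approx 4.5714$)
$r{\left(H \right)} = \frac{32 H}{7}$ ($r{\left(H \right)} = H \frac{32}{7} = \frac{32 H}{7}$)
$487 r{\left(-4 \right)} = 487 \cdot \frac{32}{7} \left(-4\right) = 487 \left(- \frac{128}{7}\right) = - \frac{62336}{7}$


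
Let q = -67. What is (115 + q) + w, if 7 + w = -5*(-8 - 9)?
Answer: 126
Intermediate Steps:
w = 78 (w = -7 - 5*(-8 - 9) = -7 - 5*(-17) = -7 + 85 = 78)
(115 + q) + w = (115 - 67) + 78 = 48 + 78 = 126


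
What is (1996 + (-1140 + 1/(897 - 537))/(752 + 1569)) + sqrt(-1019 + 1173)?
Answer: 151578851/75960 + sqrt(154) ≈ 2007.9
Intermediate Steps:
(1996 + (-1140 + 1/(897 - 537))/(752 + 1569)) + sqrt(-1019 + 1173) = (1996 + (-1140 + 1/360)/2321) + sqrt(154) = (1996 + (-1140 + 1/360)*(1/2321)) + sqrt(154) = (1996 - 410399/360*1/2321) + sqrt(154) = (1996 - 37309/75960) + sqrt(154) = 151578851/75960 + sqrt(154)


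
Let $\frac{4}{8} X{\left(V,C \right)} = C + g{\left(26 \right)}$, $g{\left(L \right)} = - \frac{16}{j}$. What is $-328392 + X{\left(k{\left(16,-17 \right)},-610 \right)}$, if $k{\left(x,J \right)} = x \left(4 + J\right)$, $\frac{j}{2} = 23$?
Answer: $- \frac{7581092}{23} \approx -3.2961 \cdot 10^{5}$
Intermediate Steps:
$j = 46$ ($j = 2 \cdot 23 = 46$)
$g{\left(L \right)} = - \frac{8}{23}$ ($g{\left(L \right)} = - \frac{16}{46} = \left(-16\right) \frac{1}{46} = - \frac{8}{23}$)
$X{\left(V,C \right)} = - \frac{16}{23} + 2 C$ ($X{\left(V,C \right)} = 2 \left(C - \frac{8}{23}\right) = 2 \left(- \frac{8}{23} + C\right) = - \frac{16}{23} + 2 C$)
$-328392 + X{\left(k{\left(16,-17 \right)},-610 \right)} = -328392 + \left(- \frac{16}{23} + 2 \left(-610\right)\right) = -328392 - \frac{28076}{23} = - \frac{7581092}{23}$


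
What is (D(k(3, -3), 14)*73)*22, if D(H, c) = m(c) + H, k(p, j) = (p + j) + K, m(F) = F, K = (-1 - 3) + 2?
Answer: 19272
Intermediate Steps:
K = -2 (K = -4 + 2 = -2)
k(p, j) = -2 + j + p (k(p, j) = (p + j) - 2 = (j + p) - 2 = -2 + j + p)
D(H, c) = H + c (D(H, c) = c + H = H + c)
(D(k(3, -3), 14)*73)*22 = (((-2 - 3 + 3) + 14)*73)*22 = ((-2 + 14)*73)*22 = (12*73)*22 = 876*22 = 19272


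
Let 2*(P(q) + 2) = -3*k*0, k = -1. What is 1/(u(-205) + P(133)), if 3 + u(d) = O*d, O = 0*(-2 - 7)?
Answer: -1/5 ≈ -0.20000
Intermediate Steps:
O = 0 (O = 0*(-9) = 0)
P(q) = -2 (P(q) = -2 + (-3*(-1)*0)/2 = -2 + (3*0)/2 = -2 + (1/2)*0 = -2 + 0 = -2)
u(d) = -3 (u(d) = -3 + 0*d = -3 + 0 = -3)
1/(u(-205) + P(133)) = 1/(-3 - 2) = 1/(-5) = -1/5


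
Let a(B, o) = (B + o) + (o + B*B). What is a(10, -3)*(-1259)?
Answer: -130936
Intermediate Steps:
a(B, o) = B + B² + 2*o (a(B, o) = (B + o) + (o + B²) = B + B² + 2*o)
a(10, -3)*(-1259) = (10 + 10² + 2*(-3))*(-1259) = (10 + 100 - 6)*(-1259) = 104*(-1259) = -130936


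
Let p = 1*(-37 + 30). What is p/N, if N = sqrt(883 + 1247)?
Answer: -7*sqrt(2130)/2130 ≈ -0.15167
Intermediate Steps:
N = sqrt(2130) ≈ 46.152
p = -7 (p = 1*(-7) = -7)
p/N = -7*sqrt(2130)/2130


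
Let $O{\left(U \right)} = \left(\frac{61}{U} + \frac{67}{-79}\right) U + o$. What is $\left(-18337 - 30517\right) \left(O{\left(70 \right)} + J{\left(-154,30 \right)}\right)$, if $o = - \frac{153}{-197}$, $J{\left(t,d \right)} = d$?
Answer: $- \frac{24641469060}{15563} \approx -1.5833 \cdot 10^{6}$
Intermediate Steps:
$o = \frac{153}{197}$ ($o = \left(-153\right) \left(- \frac{1}{197}\right) = \frac{153}{197} \approx 0.77665$)
$O{\left(U \right)} = \frac{153}{197} + U \left(- \frac{67}{79} + \frac{61}{U}\right)$ ($O{\left(U \right)} = \left(\frac{61}{U} + \frac{67}{-79}\right) U + \frac{153}{197} = \left(\frac{61}{U} + 67 \left(- \frac{1}{79}\right)\right) U + \frac{153}{197} = \left(\frac{61}{U} - \frac{67}{79}\right) U + \frac{153}{197} = \left(- \frac{67}{79} + \frac{61}{U}\right) U + \frac{153}{197} = U \left(- \frac{67}{79} + \frac{61}{U}\right) + \frac{153}{197} = \frac{153}{197} + U \left(- \frac{67}{79} + \frac{61}{U}\right)$)
$\left(-18337 - 30517\right) \left(O{\left(70 \right)} + J{\left(-154,30 \right)}\right) = \left(-18337 - 30517\right) \left(\left(\frac{12170}{197} - \frac{4690}{79}\right) + 30\right) = - 48854 \left(\left(\frac{12170}{197} - \frac{4690}{79}\right) + 30\right) = - 48854 \left(\frac{37500}{15563} + 30\right) = \left(-48854\right) \frac{504390}{15563} = - \frac{24641469060}{15563}$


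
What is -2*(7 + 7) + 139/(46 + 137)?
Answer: -4985/183 ≈ -27.240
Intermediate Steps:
-2*(7 + 7) + 139/(46 + 137) = -2*14 + 139/183 = -28 + 139*(1/183) = -28 + 139/183 = -4985/183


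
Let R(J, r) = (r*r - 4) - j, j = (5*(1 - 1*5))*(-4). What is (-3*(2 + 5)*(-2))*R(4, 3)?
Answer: -3150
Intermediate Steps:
j = 80 (j = (5*(1 - 5))*(-4) = (5*(-4))*(-4) = -20*(-4) = 80)
R(J, r) = -84 + r² (R(J, r) = (r*r - 4) - 1*80 = (r² - 4) - 80 = (-4 + r²) - 80 = -84 + r²)
(-3*(2 + 5)*(-2))*R(4, 3) = (-3*(2 + 5)*(-2))*(-84 + 3²) = (-21*(-2))*(-84 + 9) = -3*(-14)*(-75) = 42*(-75) = -3150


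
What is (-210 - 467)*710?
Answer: -480670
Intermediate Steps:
(-210 - 467)*710 = -677*710 = -480670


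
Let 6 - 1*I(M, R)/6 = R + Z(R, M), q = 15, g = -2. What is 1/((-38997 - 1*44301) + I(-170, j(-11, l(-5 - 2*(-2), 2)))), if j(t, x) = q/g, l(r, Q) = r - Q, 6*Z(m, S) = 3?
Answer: -1/83220 ≈ -1.2016e-5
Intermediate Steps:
Z(m, S) = ½ (Z(m, S) = (⅙)*3 = ½)
j(t, x) = -15/2 (j(t, x) = 15/(-2) = 15*(-½) = -15/2)
I(M, R) = 33 - 6*R (I(M, R) = 36 - 6*(R + ½) = 36 - 6*(½ + R) = 36 + (-3 - 6*R) = 33 - 6*R)
1/((-38997 - 1*44301) + I(-170, j(-11, l(-5 - 2*(-2), 2)))) = 1/((-38997 - 1*44301) + (33 - 6*(-15/2))) = 1/((-38997 - 44301) + (33 + 45)) = 1/(-83298 + 78) = 1/(-83220) = -1/83220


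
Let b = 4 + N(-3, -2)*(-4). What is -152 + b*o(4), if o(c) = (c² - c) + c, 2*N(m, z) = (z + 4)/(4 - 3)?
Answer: -152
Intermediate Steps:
N(m, z) = 2 + z/2 (N(m, z) = ((z + 4)/(4 - 3))/2 = ((4 + z)/1)/2 = ((4 + z)*1)/2 = (4 + z)/2 = 2 + z/2)
o(c) = c²
b = 0 (b = 4 + (2 + (½)*(-2))*(-4) = 4 + (2 - 1)*(-4) = 4 + 1*(-4) = 4 - 4 = 0)
-152 + b*o(4) = -152 + 0*4² = -152 + 0*16 = -152 + 0 = -152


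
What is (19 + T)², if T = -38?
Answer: 361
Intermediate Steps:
(19 + T)² = (19 - 38)² = (-19)² = 361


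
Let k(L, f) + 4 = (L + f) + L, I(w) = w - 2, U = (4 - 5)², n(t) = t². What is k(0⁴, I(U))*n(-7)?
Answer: -245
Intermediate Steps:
U = 1 (U = (-1)² = 1)
I(w) = -2 + w
k(L, f) = -4 + f + 2*L (k(L, f) = -4 + ((L + f) + L) = -4 + (f + 2*L) = -4 + f + 2*L)
k(0⁴, I(U))*n(-7) = (-4 + (-2 + 1) + 2*0⁴)*(-7)² = (-4 - 1 + 2*0)*49 = (-4 - 1 + 0)*49 = -5*49 = -245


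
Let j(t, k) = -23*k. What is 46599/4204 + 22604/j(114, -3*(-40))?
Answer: 4198253/1450380 ≈ 2.8946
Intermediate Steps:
46599/4204 + 22604/j(114, -3*(-40)) = 46599/4204 + 22604/((-(-69)*(-40))) = 46599*(1/4204) + 22604/((-23*120)) = 46599/4204 + 22604/(-2760) = 46599/4204 + 22604*(-1/2760) = 46599/4204 - 5651/690 = 4198253/1450380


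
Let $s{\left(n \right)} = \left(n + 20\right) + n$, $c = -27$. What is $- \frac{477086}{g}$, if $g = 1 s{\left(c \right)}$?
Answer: $\frac{238543}{17} \approx 14032.0$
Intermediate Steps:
$s{\left(n \right)} = 20 + 2 n$ ($s{\left(n \right)} = \left(20 + n\right) + n = 20 + 2 n$)
$g = -34$ ($g = 1 \left(20 + 2 \left(-27\right)\right) = 1 \left(20 - 54\right) = 1 \left(-34\right) = -34$)
$- \frac{477086}{g} = - \frac{477086}{-34} = \left(-477086\right) \left(- \frac{1}{34}\right) = \frac{238543}{17}$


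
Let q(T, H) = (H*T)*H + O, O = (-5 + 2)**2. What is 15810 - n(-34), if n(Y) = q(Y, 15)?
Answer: 23451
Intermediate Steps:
O = 9 (O = (-3)**2 = 9)
q(T, H) = 9 + T*H**2 (q(T, H) = (H*T)*H + 9 = T*H**2 + 9 = 9 + T*H**2)
n(Y) = 9 + 225*Y (n(Y) = 9 + Y*15**2 = 9 + Y*225 = 9 + 225*Y)
15810 - n(-34) = 15810 - (9 + 225*(-34)) = 15810 - (9 - 7650) = 15810 - 1*(-7641) = 15810 + 7641 = 23451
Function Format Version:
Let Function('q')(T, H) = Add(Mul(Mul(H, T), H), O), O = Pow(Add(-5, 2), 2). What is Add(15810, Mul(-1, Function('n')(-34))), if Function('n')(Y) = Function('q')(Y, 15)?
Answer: 23451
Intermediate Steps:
O = 9 (O = Pow(-3, 2) = 9)
Function('q')(T, H) = Add(9, Mul(T, Pow(H, 2))) (Function('q')(T, H) = Add(Mul(Mul(H, T), H), 9) = Add(Mul(T, Pow(H, 2)), 9) = Add(9, Mul(T, Pow(H, 2))))
Function('n')(Y) = Add(9, Mul(225, Y)) (Function('n')(Y) = Add(9, Mul(Y, Pow(15, 2))) = Add(9, Mul(Y, 225)) = Add(9, Mul(225, Y)))
Add(15810, Mul(-1, Function('n')(-34))) = Add(15810, Mul(-1, Add(9, Mul(225, -34)))) = Add(15810, Mul(-1, Add(9, -7650))) = Add(15810, Mul(-1, -7641)) = Add(15810, 7641) = 23451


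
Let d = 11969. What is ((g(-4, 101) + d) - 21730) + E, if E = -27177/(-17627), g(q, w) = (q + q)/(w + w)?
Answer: -17375097478/1780327 ≈ -9759.5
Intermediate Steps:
g(q, w) = q/w (g(q, w) = (2*q)/((2*w)) = (2*q)*(1/(2*w)) = q/w)
E = 27177/17627 (E = -27177*(-1/17627) = 27177/17627 ≈ 1.5418)
((g(-4, 101) + d) - 21730) + E = ((-4/101 + 11969) - 21730) + 27177/17627 = (1208865/101 - 21730) + 27177/17627 = -985865/101 + 27177/17627 = -17375097478/1780327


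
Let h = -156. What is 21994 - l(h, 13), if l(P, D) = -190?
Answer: 22184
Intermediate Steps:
21994 - l(h, 13) = 21994 - 1*(-190) = 21994 + 190 = 22184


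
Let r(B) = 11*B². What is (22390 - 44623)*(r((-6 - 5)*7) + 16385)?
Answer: -1814301732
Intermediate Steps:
(22390 - 44623)*(r((-6 - 5)*7) + 16385) = (22390 - 44623)*(11*((-6 - 5)*7)² + 16385) = -22233*(11*(-11*7)² + 16385) = -22233*(11*(-77)² + 16385) = -22233*(11*5929 + 16385) = -22233*(65219 + 16385) = -22233*81604 = -1814301732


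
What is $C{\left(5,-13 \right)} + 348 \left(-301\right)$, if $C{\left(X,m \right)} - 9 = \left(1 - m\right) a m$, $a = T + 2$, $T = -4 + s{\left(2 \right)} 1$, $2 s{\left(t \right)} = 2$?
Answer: $-104557$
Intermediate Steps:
$s{\left(t \right)} = 1$ ($s{\left(t \right)} = \frac{1}{2} \cdot 2 = 1$)
$T = -3$ ($T = -4 + 1 \cdot 1 = -4 + 1 = -3$)
$a = -1$ ($a = -3 + 2 = -1$)
$C{\left(X,m \right)} = 9 + m \left(-1 + m\right)$ ($C{\left(X,m \right)} = 9 + \left(1 - m\right) \left(-1\right) m = 9 + \left(-1 + m\right) m = 9 + m \left(-1 + m\right)$)
$C{\left(5,-13 \right)} + 348 \left(-301\right) = \left(9 + \left(-13\right)^{2} - -13\right) + 348 \left(-301\right) = \left(9 + 169 + 13\right) - 104748 = 191 - 104748 = -104557$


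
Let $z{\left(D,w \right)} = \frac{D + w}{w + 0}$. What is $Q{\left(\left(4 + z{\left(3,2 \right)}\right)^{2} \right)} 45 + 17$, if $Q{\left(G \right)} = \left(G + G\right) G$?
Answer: $\frac{1285381}{8} \approx 1.6067 \cdot 10^{5}$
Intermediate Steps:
$z{\left(D,w \right)} = \frac{D + w}{w}$
$Q{\left(G \right)} = 2 G^{2}$ ($Q{\left(G \right)} = 2 G G = 2 G^{2}$)
$Q{\left(\left(4 + z{\left(3,2 \right)}\right)^{2} \right)} 45 + 17 = 2 \left(\left(4 + \frac{3 + 2}{2}\right)^{2}\right)^{2} \cdot 45 + 17 = 2 \left(\left(4 + \frac{1}{2} \cdot 5\right)^{2}\right)^{2} \cdot 45 + 17 = 2 \left(\left(4 + \frac{5}{2}\right)^{2}\right)^{2} \cdot 45 + 17 = 2 \left(\left(\frac{13}{2}\right)^{2}\right)^{2} \cdot 45 + 17 = 2 \left(\frac{169}{4}\right)^{2} \cdot 45 + 17 = 2 \cdot \frac{28561}{16} \cdot 45 + 17 = \frac{28561}{8} \cdot 45 + 17 = \frac{1285245}{8} + 17 = \frac{1285381}{8}$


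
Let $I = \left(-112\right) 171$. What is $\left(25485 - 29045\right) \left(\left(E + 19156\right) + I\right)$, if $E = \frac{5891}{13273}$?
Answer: $- \frac{209979480}{13273} \approx -15820.0$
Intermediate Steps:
$I = -19152$
$E = \frac{5891}{13273}$ ($E = 5891 \cdot \frac{1}{13273} = \frac{5891}{13273} \approx 0.44383$)
$\left(25485 - 29045\right) \left(\left(E + 19156\right) + I\right) = \left(25485 - 29045\right) \left(\left(\frac{5891}{13273} + 19156\right) - 19152\right) = - 3560 \left(\frac{254263479}{13273} - 19152\right) = \left(-3560\right) \frac{58983}{13273} = - \frac{209979480}{13273}$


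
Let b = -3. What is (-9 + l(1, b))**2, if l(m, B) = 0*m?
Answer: 81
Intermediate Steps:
l(m, B) = 0
(-9 + l(1, b))**2 = (-9 + 0)**2 = (-9)**2 = 81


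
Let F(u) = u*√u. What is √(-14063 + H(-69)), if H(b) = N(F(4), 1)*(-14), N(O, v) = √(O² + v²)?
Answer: √(-14063 - 14*√65) ≈ 119.06*I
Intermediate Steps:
F(u) = u^(3/2)
H(b) = -14*√65 (H(b) = √((4^(3/2))² + 1²)*(-14) = √(8² + 1)*(-14) = √(64 + 1)*(-14) = √65*(-14) = -14*√65)
√(-14063 + H(-69)) = √(-14063 - 14*√65)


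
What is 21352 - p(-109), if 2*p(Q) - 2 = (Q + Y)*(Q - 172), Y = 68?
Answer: 31181/2 ≈ 15591.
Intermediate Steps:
p(Q) = 1 + (-172 + Q)*(68 + Q)/2 (p(Q) = 1 + ((Q + 68)*(Q - 172))/2 = 1 + ((68 + Q)*(-172 + Q))/2 = 1 + ((-172 + Q)*(68 + Q))/2 = 1 + (-172 + Q)*(68 + Q)/2)
21352 - p(-109) = 21352 - (-5847 + (½)*(-109)² - 52*(-109)) = 21352 - (-5847 + (½)*11881 + 5668) = 21352 - (-5847 + 11881/2 + 5668) = 21352 - 1*11523/2 = 21352 - 11523/2 = 31181/2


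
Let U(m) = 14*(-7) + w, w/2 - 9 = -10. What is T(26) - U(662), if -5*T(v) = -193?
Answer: 693/5 ≈ 138.60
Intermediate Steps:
w = -2 (w = 18 + 2*(-10) = 18 - 20 = -2)
T(v) = 193/5 (T(v) = -⅕*(-193) = 193/5)
U(m) = -100 (U(m) = 14*(-7) - 2 = -98 - 2 = -100)
T(26) - U(662) = 193/5 - 1*(-100) = 193/5 + 100 = 693/5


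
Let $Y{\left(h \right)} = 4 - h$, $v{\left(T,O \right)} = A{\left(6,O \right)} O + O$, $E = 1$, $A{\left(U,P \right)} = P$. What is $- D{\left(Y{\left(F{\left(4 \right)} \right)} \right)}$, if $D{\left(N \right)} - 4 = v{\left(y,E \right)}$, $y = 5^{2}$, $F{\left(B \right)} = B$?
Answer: $-6$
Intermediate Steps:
$y = 25$
$v{\left(T,O \right)} = O + O^{2}$ ($v{\left(T,O \right)} = O O + O = O^{2} + O = O + O^{2}$)
$D{\left(N \right)} = 6$ ($D{\left(N \right)} = 4 + 1 \left(1 + 1\right) = 4 + 1 \cdot 2 = 4 + 2 = 6$)
$- D{\left(Y{\left(F{\left(4 \right)} \right)} \right)} = \left(-1\right) 6 = -6$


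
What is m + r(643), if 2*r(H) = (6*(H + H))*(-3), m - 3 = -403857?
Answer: -415428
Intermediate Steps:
m = -403854 (m = 3 - 403857 = -403854)
r(H) = -18*H (r(H) = ((6*(H + H))*(-3))/2 = ((6*(2*H))*(-3))/2 = ((12*H)*(-3))/2 = (-36*H)/2 = -18*H)
m + r(643) = -403854 - 18*643 = -403854 - 11574 = -415428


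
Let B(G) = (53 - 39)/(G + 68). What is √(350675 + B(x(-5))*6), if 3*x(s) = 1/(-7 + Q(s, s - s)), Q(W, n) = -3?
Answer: √1457943814955/2039 ≈ 592.18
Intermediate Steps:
x(s) = -1/30 (x(s) = 1/(3*(-7 - 3)) = (⅓)/(-10) = (⅓)*(-⅒) = -1/30)
B(G) = 14/(68 + G)
√(350675 + B(x(-5))*6) = √(350675 + (14/(68 - 1/30))*6) = √(350675 + (14/(2039/30))*6) = √(350675 + (14*(30/2039))*6) = √(350675 + (420/2039)*6) = √(350675 + 2520/2039) = √(715028845/2039) = √1457943814955/2039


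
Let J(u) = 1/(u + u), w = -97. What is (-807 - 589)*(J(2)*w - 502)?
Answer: 734645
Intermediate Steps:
J(u) = 1/(2*u)
(-807 - 589)*(J(2)*w - 502) = (-807 - 589)*(((½)/2)*(-97) - 502) = -1396*(((½)*(½))*(-97) - 502) = -1396*((¼)*(-97) - 502) = -1396*(-97/4 - 502) = -1396*(-2105/4) = 734645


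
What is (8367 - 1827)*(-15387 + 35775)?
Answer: 133337520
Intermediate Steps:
(8367 - 1827)*(-15387 + 35775) = 6540*20388 = 133337520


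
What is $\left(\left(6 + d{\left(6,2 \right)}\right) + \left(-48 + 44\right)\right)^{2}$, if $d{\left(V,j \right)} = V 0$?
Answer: $4$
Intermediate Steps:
$d{\left(V,j \right)} = 0$
$\left(\left(6 + d{\left(6,2 \right)}\right) + \left(-48 + 44\right)\right)^{2} = \left(\left(6 + 0\right) + \left(-48 + 44\right)\right)^{2} = \left(6 - 4\right)^{2} = 2^{2} = 4$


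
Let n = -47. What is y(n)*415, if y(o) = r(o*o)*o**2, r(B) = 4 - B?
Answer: -2021400675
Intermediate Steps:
y(o) = o**2*(4 - o**2) (y(o) = (4 - o*o)*o**2 = (4 - o**2)*o**2 = o**2*(4 - o**2))
y(n)*415 = ((-47)**2*(4 - 1*(-47)**2))*415 = (2209*(4 - 1*2209))*415 = (2209*(4 - 2209))*415 = (2209*(-2205))*415 = -4870845*415 = -2021400675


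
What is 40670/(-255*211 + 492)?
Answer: -40670/53313 ≈ -0.76285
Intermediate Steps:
40670/(-255*211 + 492) = 40670/(-53805 + 492) = 40670/(-53313) = 40670*(-1/53313) = -40670/53313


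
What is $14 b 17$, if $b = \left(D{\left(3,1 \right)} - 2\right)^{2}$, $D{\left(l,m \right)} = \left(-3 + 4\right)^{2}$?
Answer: $238$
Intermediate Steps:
$D{\left(l,m \right)} = 1$ ($D{\left(l,m \right)} = 1^{2} = 1$)
$b = 1$ ($b = \left(1 - 2\right)^{2} = \left(-1\right)^{2} = 1$)
$14 b 17 = 14 \cdot 1 \cdot 17 = 14 \cdot 17 = 238$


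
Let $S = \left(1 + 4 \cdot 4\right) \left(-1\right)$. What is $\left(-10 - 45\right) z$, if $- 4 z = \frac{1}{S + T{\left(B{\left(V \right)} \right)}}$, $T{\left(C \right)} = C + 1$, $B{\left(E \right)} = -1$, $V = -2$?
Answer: $- \frac{55}{68} \approx -0.80882$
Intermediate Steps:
$T{\left(C \right)} = 1 + C$
$S = -17$ ($S = \left(1 + 16\right) \left(-1\right) = 17 \left(-1\right) = -17$)
$z = \frac{1}{68}$ ($z = - \frac{1}{4 \left(-17 + \left(1 - 1\right)\right)} = - \frac{1}{4 \left(-17 + 0\right)} = - \frac{1}{4 \left(-17\right)} = \left(- \frac{1}{4}\right) \left(- \frac{1}{17}\right) = \frac{1}{68} \approx 0.014706$)
$\left(-10 - 45\right) z = \left(-10 - 45\right) \frac{1}{68} = \left(-55\right) \frac{1}{68} = - \frac{55}{68}$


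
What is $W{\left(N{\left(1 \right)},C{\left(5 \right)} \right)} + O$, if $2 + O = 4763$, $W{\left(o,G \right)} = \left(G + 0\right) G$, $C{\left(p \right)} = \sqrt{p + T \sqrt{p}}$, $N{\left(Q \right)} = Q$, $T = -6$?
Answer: $4766 - 6 \sqrt{5} \approx 4752.6$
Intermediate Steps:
$C{\left(p \right)} = \sqrt{p - 6 \sqrt{p}}$
$W{\left(o,G \right)} = G^{2}$ ($W{\left(o,G \right)} = G G = G^{2}$)
$O = 4761$ ($O = -2 + 4763 = 4761$)
$W{\left(N{\left(1 \right)},C{\left(5 \right)} \right)} + O = \left(\sqrt{5 - 6 \sqrt{5}}\right)^{2} + 4761 = \left(5 - 6 \sqrt{5}\right) + 4761 = 4766 - 6 \sqrt{5}$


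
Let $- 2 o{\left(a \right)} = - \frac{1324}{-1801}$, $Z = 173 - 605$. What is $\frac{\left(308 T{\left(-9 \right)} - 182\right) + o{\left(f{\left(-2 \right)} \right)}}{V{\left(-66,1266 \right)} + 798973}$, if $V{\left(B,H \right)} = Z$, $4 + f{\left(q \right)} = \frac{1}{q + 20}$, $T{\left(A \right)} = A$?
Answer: $- \frac{5320816}{1438172341} \approx -0.0036997$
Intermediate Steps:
$f{\left(q \right)} = -4 + \frac{1}{20 + q}$ ($f{\left(q \right)} = -4 + \frac{1}{q + 20} = -4 + \frac{1}{20 + q}$)
$Z = -432$
$V{\left(B,H \right)} = -432$
$o{\left(a \right)} = - \frac{662}{1801}$ ($o{\left(a \right)} = - \frac{\left(-1324\right) \frac{1}{-1801}}{2} = - \frac{\left(-1324\right) \left(- \frac{1}{1801}\right)}{2} = \left(- \frac{1}{2}\right) \frac{1324}{1801} = - \frac{662}{1801}$)
$\frac{\left(308 T{\left(-9 \right)} - 182\right) + o{\left(f{\left(-2 \right)} \right)}}{V{\left(-66,1266 \right)} + 798973} = \frac{\left(308 \left(-9\right) - 182\right) - \frac{662}{1801}}{-432 + 798973} = \frac{\left(-2772 - 182\right) - \frac{662}{1801}}{798541} = \left(-2954 - \frac{662}{1801}\right) \frac{1}{798541} = \left(- \frac{5320816}{1801}\right) \frac{1}{798541} = - \frac{5320816}{1438172341}$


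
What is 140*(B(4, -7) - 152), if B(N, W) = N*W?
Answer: -25200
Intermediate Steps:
140*(B(4, -7) - 152) = 140*(4*(-7) - 152) = 140*(-28 - 152) = 140*(-180) = -25200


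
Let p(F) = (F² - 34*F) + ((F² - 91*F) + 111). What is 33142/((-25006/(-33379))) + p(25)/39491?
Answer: 21843374489527/493755973 ≈ 44239.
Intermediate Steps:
p(F) = 111 - 125*F + 2*F² (p(F) = (F² - 34*F) + (111 + F² - 91*F) = 111 - 125*F + 2*F²)
33142/((-25006/(-33379))) + p(25)/39491 = 33142/((-25006/(-33379))) + (111 - 125*25 + 2*25²)/39491 = 33142/((-25006*(-1/33379))) + (111 - 3125 + 2*625)*(1/39491) = 33142/(25006/33379) + (111 - 3125 + 1250)*(1/39491) = 33142*(33379/25006) - 1764*1/39491 = 553123409/12503 - 1764/39491 = 21843374489527/493755973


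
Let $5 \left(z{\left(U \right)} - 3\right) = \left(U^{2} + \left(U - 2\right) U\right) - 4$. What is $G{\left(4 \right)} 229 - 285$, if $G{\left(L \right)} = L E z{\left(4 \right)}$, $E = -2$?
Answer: $-13109$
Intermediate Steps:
$z{\left(U \right)} = \frac{11}{5} + \frac{U^{2}}{5} + \frac{U \left(-2 + U\right)}{5}$ ($z{\left(U \right)} = 3 + \frac{\left(U^{2} + \left(U - 2\right) U\right) - 4}{5} = 3 + \frac{\left(U^{2} + \left(-2 + U\right) U\right) - 4}{5} = 3 + \frac{\left(U^{2} + U \left(-2 + U\right)\right) - 4}{5} = 3 + \frac{-4 + U^{2} + U \left(-2 + U\right)}{5} = 3 + \left(- \frac{4}{5} + \frac{U^{2}}{5} + \frac{U \left(-2 + U\right)}{5}\right) = \frac{11}{5} + \frac{U^{2}}{5} + \frac{U \left(-2 + U\right)}{5}$)
$G{\left(L \right)} = - 14 L$ ($G{\left(L \right)} = L \left(-2\right) \left(\frac{11}{5} - \frac{8}{5} + \frac{2 \cdot 4^{2}}{5}\right) = - 2 L \left(\frac{11}{5} - \frac{8}{5} + \frac{2}{5} \cdot 16\right) = - 2 L \left(\frac{11}{5} - \frac{8}{5} + \frac{32}{5}\right) = - 2 L 7 = - 14 L$)
$G{\left(4 \right)} 229 - 285 = \left(-14\right) 4 \cdot 229 - 285 = \left(-56\right) 229 - 285 = -12824 - 285 = -13109$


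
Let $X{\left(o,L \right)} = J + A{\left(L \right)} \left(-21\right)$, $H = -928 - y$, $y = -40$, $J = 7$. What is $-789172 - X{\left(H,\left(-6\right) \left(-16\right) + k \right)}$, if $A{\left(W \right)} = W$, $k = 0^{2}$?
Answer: $-787163$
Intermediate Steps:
$k = 0$
$H = -888$ ($H = -928 - -40 = -928 + 40 = -888$)
$X{\left(o,L \right)} = 7 - 21 L$ ($X{\left(o,L \right)} = 7 + L \left(-21\right) = 7 - 21 L$)
$-789172 - X{\left(H,\left(-6\right) \left(-16\right) + k \right)} = -789172 - \left(7 - 21 \left(\left(-6\right) \left(-16\right) + 0\right)\right) = -789172 - \left(7 - 21 \left(96 + 0\right)\right) = -789172 - \left(7 - 2016\right) = -789172 - -2009 = -789172 + 2009 = -787163$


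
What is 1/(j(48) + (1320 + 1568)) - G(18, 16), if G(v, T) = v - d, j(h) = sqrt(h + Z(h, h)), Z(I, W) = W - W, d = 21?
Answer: 3128047/1042562 - sqrt(3)/2085124 ≈ 3.0003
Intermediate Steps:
Z(I, W) = 0
j(h) = sqrt(h) (j(h) = sqrt(h + 0) = sqrt(h))
G(v, T) = -21 + v (G(v, T) = v - 1*21 = v - 21 = -21 + v)
1/(j(48) + (1320 + 1568)) - G(18, 16) = 1/(sqrt(48) + (1320 + 1568)) - (-21 + 18) = 1/(4*sqrt(3) + 2888) - 1*(-3) = 1/(2888 + 4*sqrt(3)) + 3 = 3 + 1/(2888 + 4*sqrt(3))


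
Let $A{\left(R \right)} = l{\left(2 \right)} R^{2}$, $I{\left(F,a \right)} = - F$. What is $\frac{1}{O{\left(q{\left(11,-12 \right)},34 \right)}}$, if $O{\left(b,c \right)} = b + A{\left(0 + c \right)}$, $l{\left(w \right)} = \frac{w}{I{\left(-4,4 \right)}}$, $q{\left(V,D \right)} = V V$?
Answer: $\frac{1}{699} \approx 0.0014306$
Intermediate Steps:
$q{\left(V,D \right)} = V^{2}$
$l{\left(w \right)} = \frac{w}{4}$ ($l{\left(w \right)} = \frac{w}{\left(-1\right) \left(-4\right)} = \frac{w}{4}$)
$A{\left(R \right)} = \frac{R^{2}}{2}$ ($A{\left(R \right)} = \frac{1}{4} \cdot 2 R^{2} = \frac{R^{2}}{2}$)
$O{\left(b,c \right)} = b + \frac{c^{2}}{2}$ ($O{\left(b,c \right)} = b + \frac{\left(0 + c\right)^{2}}{2} = b + \frac{c^{2}}{2}$)
$\frac{1}{O{\left(q{\left(11,-12 \right)},34 \right)}} = \frac{1}{11^{2} + \frac{34^{2}}{2}} = \frac{1}{121 + \frac{1}{2} \cdot 1156} = \frac{1}{121 + 578} = \frac{1}{699}$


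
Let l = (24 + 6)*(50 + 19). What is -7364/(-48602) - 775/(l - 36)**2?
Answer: 15214175117/100537027956 ≈ 0.15133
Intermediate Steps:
l = 2070 (l = 30*69 = 2070)
-7364/(-48602) - 775/(l - 36)**2 = -7364/(-48602) - 775/(2070 - 36)**2 = -7364*(-1/48602) - 775/(2034**2) = 3682/24301 - 775/4137156 = 15214175117/100537027956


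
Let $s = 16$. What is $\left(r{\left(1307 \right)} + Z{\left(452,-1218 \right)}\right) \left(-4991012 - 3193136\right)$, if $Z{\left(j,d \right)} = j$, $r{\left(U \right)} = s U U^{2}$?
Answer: $-292361529561083920$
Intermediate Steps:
$r{\left(U \right)} = 16 U^{3}$ ($r{\left(U \right)} = 16 U U^{2} = 16 U^{3}$)
$\left(r{\left(1307 \right)} + Z{\left(452,-1218 \right)}\right) \left(-4991012 - 3193136\right) = \left(16 \cdot 1307^{3} + 452\right) \left(-4991012 - 3193136\right) = \left(16 \cdot 2232681443 + 452\right) \left(-8184148\right) = \left(35722903088 + 452\right) \left(-8184148\right) = 35722903540 \left(-8184148\right) = -292361529561083920$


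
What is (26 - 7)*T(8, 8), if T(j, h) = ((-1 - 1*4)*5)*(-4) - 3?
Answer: 1843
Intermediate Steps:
T(j, h) = 97 (T(j, h) = ((-1 - 4)*5)*(-4) - 3 = -5*5*(-4) - 3 = -25*(-4) - 3 = 100 - 3 = 97)
(26 - 7)*T(8, 8) = (26 - 7)*97 = 19*97 = 1843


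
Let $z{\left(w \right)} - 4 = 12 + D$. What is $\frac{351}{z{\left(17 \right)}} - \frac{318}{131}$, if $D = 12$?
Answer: $\frac{37077}{3668} \approx 10.108$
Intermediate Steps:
$z{\left(w \right)} = 28$ ($z{\left(w \right)} = 4 + \left(12 + 12\right) = 4 + 24 = 28$)
$\frac{351}{z{\left(17 \right)}} - \frac{318}{131} = \frac{351}{28} - \frac{318}{131} = \frac{37077}{3668}$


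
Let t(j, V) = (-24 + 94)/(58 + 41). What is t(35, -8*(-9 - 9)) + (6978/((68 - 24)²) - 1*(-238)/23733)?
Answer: 99278741/22973544 ≈ 4.3214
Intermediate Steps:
t(j, V) = 70/99
t(35, -8*(-9 - 9)) + (6978/((68 - 24)²) - 1*(-238)/23733) = 70/99 + (6978/((68 - 24)²) - 1*(-238)/23733) = 70/99 + (6978/(44²) + 238*(1/23733)) = 70/99 + (6978/1936 + 238/23733) = 70/99 + (6978*(1/1936) + 238/23733) = 70/99 + (3489/968 + 238/23733) = 70/99 + 83034821/22973544 = 99278741/22973544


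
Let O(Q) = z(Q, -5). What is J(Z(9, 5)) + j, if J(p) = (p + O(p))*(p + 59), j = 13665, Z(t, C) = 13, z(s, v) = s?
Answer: 15537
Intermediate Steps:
O(Q) = Q
J(p) = 2*p*(59 + p) (J(p) = (p + p)*(p + 59) = (2*p)*(59 + p) = 2*p*(59 + p))
J(Z(9, 5)) + j = 2*13*(59 + 13) + 13665 = 2*13*72 + 13665 = 1872 + 13665 = 15537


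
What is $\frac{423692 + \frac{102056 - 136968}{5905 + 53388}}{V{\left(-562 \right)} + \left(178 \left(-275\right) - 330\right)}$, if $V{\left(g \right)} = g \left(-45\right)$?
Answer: $- \frac{12560967422}{711219535} \approx -17.661$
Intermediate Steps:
$V{\left(g \right)} = - 45 g$
$\frac{423692 + \frac{102056 - 136968}{5905 + 53388}}{V{\left(-562 \right)} + \left(178 \left(-275\right) - 330\right)} = \frac{423692 + \frac{102056 - 136968}{5905 + 53388}}{\left(-45\right) \left(-562\right) + \left(178 \left(-275\right) - 330\right)} = \frac{423692 - \frac{34912}{59293}}{25290 - 49280} = \frac{423692 - \frac{34912}{59293}}{-23990} = \frac{25121934844}{59293} \left(- \frac{1}{23990}\right) = - \frac{12560967422}{711219535}$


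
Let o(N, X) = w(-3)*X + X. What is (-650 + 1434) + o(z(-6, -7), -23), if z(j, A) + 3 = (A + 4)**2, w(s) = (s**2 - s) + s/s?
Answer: 462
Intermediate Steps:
w(s) = 1 + s**2 - s (w(s) = (s**2 - s) + 1 = 1 + s**2 - s)
z(j, A) = -3 + (4 + A)**2 (z(j, A) = -3 + (A + 4)**2 = -3 + (4 + A)**2)
o(N, X) = 14*X (o(N, X) = (1 + (-3)**2 - 1*(-3))*X + X = (1 + 9 + 3)*X + X = 13*X + X = 14*X)
(-650 + 1434) + o(z(-6, -7), -23) = (-650 + 1434) + 14*(-23) = 784 - 322 = 462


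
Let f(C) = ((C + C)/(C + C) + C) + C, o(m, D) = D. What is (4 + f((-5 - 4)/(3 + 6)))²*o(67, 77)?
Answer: 693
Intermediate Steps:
f(C) = 1 + 2*C (f(C) = ((2*C)/((2*C)) + C) + C = ((2*C)*(1/(2*C)) + C) + C = (1 + C) + C = 1 + 2*C)
(4 + f((-5 - 4)/(3 + 6)))²*o(67, 77) = (4 + (1 + 2*((-5 - 4)/(3 + 6))))²*77 = (4 + (1 + 2*(-9/9)))²*77 = (4 + (1 + 2*(-9*⅑)))²*77 = (4 + (1 + 2*(-1)))²*77 = (4 + (1 - 2))²*77 = (4 - 1)²*77 = 3²*77 = 9*77 = 693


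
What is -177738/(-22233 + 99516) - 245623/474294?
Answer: -3825279603/1357587526 ≈ -2.8177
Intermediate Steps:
-177738/(-22233 + 99516) - 245623/474294 = -177738/77283 - 245623*1/474294 = -177738*1/77283 - 245623/474294 = -59246/25761 - 245623/474294 = -3825279603/1357587526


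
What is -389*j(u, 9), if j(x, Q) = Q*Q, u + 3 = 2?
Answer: -31509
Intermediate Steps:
u = -1 (u = -3 + 2 = -1)
j(x, Q) = Q²
-389*j(u, 9) = -389*9² = -389*81 = -31509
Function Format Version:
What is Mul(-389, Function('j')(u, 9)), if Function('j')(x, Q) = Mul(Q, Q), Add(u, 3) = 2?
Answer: -31509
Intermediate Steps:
u = -1 (u = Add(-3, 2) = -1)
Function('j')(x, Q) = Pow(Q, 2)
Mul(-389, Function('j')(u, 9)) = Mul(-389, Pow(9, 2)) = Mul(-389, 81) = -31509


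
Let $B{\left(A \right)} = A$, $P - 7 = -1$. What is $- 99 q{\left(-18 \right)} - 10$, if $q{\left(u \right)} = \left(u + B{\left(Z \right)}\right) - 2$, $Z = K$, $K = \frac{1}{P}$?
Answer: $\frac{3907}{2} \approx 1953.5$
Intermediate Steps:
$P = 6$ ($P = 7 - 1 = 6$)
$K = \frac{1}{6} \approx 0.16667$
$Z = \frac{1}{6} \approx 0.16667$
$q{\left(u \right)} = - \frac{11}{6} + u$ ($q{\left(u \right)} = \left(u + \frac{1}{6}\right) - 2 = \left(\frac{1}{6} + u\right) - 2 = - \frac{11}{6} + u$)
$- 99 q{\left(-18 \right)} - 10 = - 99 \left(- \frac{11}{6} - 18\right) - 10 = \left(-99\right) \left(- \frac{119}{6}\right) - 10 = \frac{3927}{2} - 10 = \frac{3907}{2}$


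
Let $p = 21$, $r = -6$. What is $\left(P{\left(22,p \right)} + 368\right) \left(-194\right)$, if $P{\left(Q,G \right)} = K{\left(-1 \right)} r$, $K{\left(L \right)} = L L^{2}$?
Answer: $-72556$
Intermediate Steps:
$K{\left(L \right)} = L^{3}$
$P{\left(Q,G \right)} = 6$ ($P{\left(Q,G \right)} = \left(-1\right)^{3} \left(-6\right) = \left(-1\right) \left(-6\right) = 6$)
$\left(P{\left(22,p \right)} + 368\right) \left(-194\right) = \left(6 + 368\right) \left(-194\right) = 374 \left(-194\right) = -72556$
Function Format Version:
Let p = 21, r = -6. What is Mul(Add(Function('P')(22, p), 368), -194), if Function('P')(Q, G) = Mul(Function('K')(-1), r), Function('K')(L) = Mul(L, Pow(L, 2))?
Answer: -72556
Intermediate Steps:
Function('K')(L) = Pow(L, 3)
Function('P')(Q, G) = 6 (Function('P')(Q, G) = Mul(Pow(-1, 3), -6) = Mul(-1, -6) = 6)
Mul(Add(Function('P')(22, p), 368), -194) = Mul(Add(6, 368), -194) = Mul(374, -194) = -72556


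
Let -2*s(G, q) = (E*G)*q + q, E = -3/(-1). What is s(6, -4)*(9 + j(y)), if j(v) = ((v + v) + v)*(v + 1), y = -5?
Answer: 2622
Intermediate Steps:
E = 3 (E = -3*(-1) = 3)
s(G, q) = -q/2 - 3*G*q/2 (s(G, q) = -((3*G)*q + q)/2 = -(3*G*q + q)/2 = -(q + 3*G*q)/2 = -q/2 - 3*G*q/2)
j(v) = 3*v*(1 + v) (j(v) = (2*v + v)*(1 + v) = (3*v)*(1 + v) = 3*v*(1 + v))
s(6, -4)*(9 + j(y)) = (-½*(-4)*(1 + 3*6))*(9 + 3*(-5)*(1 - 5)) = (-½*(-4)*(1 + 18))*(9 + 3*(-5)*(-4)) = (-½*(-4)*19)*(9 + 60) = 38*69 = 2622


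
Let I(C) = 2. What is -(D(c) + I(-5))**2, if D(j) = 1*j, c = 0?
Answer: -4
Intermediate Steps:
D(j) = j
-(D(c) + I(-5))**2 = -(0 + 2)**2 = -1*2**2 = -1*4 = -4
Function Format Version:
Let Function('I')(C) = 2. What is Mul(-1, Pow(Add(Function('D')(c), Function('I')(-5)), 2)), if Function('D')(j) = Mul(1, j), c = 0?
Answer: -4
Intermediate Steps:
Function('D')(j) = j
Mul(-1, Pow(Add(Function('D')(c), Function('I')(-5)), 2)) = Mul(-1, Pow(Add(0, 2), 2)) = Mul(-1, Pow(2, 2)) = Mul(-1, 4) = -4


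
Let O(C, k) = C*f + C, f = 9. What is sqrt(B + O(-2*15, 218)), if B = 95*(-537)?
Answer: I*sqrt(51315) ≈ 226.53*I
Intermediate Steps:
O(C, k) = 10*C (O(C, k) = C*9 + C = 9*C + C = 10*C)
B = -51015
sqrt(B + O(-2*15, 218)) = sqrt(-51015 + 10*(-2*15)) = sqrt(-51015 + 10*(-30)) = sqrt(-51015 - 300) = sqrt(-51315) = I*sqrt(51315)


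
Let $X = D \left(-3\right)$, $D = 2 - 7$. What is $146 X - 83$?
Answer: $2107$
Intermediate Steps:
$D = -5$ ($D = 2 - 7 = -5$)
$X = 15$ ($X = \left(-5\right) \left(-3\right) = 15$)
$146 X - 83 = 146 \cdot 15 - 83 = 2190 - 83 = 2107$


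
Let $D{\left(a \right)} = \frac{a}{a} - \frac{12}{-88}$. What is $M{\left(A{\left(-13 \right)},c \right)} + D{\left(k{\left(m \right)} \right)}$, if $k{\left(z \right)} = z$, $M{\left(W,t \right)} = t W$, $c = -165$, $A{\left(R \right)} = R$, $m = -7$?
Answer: $\frac{47215}{22} \approx 2146.1$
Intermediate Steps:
$M{\left(W,t \right)} = W t$
$D{\left(a \right)} = \frac{25}{22}$ ($D{\left(a \right)} = 1 - - \frac{3}{22} = 1 + \frac{3}{22} = \frac{25}{22}$)
$M{\left(A{\left(-13 \right)},c \right)} + D{\left(k{\left(m \right)} \right)} = \left(-13\right) \left(-165\right) + \frac{25}{22} = 2145 + \frac{25}{22} = \frac{47215}{22}$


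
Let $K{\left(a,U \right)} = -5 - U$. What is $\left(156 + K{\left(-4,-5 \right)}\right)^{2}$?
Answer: $24336$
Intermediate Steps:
$\left(156 + K{\left(-4,-5 \right)}\right)^{2} = \left(156 - 0\right)^{2} = \left(156 + \left(-5 + 5\right)\right)^{2} = \left(156 + 0\right)^{2} = 156^{2} = 24336$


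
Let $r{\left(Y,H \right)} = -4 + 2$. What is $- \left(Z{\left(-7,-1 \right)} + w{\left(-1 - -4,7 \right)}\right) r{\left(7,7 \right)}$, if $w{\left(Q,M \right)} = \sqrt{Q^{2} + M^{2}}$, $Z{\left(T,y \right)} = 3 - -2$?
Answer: $10 + 2 \sqrt{58} \approx 25.232$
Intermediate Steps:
$Z{\left(T,y \right)} = 5$ ($Z{\left(T,y \right)} = 3 + 2 = 5$)
$r{\left(Y,H \right)} = -2$
$w{\left(Q,M \right)} = \sqrt{M^{2} + Q^{2}}$
$- \left(Z{\left(-7,-1 \right)} + w{\left(-1 - -4,7 \right)}\right) r{\left(7,7 \right)} = - \left(5 + \sqrt{7^{2} + \left(-1 - -4\right)^{2}}\right) \left(-2\right) = - \left(5 + \sqrt{49 + \left(-1 + 4\right)^{2}}\right) \left(-2\right) = - \left(5 + \sqrt{49 + 3^{2}}\right) \left(-2\right) = - \left(5 + \sqrt{49 + 9}\right) \left(-2\right) = - \left(5 + \sqrt{58}\right) \left(-2\right) = - (-10 - 2 \sqrt{58}) = 10 + 2 \sqrt{58}$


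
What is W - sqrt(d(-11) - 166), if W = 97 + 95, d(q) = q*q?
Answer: 192 - 3*I*sqrt(5) ≈ 192.0 - 6.7082*I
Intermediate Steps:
d(q) = q**2
W = 192
W - sqrt(d(-11) - 166) = 192 - sqrt((-11)**2 - 166) = 192 - sqrt(121 - 166) = 192 - sqrt(-45) = 192 - 3*I*sqrt(5)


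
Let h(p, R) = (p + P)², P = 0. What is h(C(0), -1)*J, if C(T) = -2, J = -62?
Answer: -248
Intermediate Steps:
h(p, R) = p² (h(p, R) = (p + 0)² = p²)
h(C(0), -1)*J = (-2)²*(-62) = 4*(-62) = -248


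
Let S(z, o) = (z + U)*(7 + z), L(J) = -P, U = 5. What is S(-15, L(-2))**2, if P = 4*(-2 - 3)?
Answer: 6400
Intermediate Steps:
P = -20 (P = 4*(-5) = -20)
L(J) = 20 (L(J) = -1*(-20) = 20)
S(z, o) = (5 + z)*(7 + z) (S(z, o) = (z + 5)*(7 + z) = (5 + z)*(7 + z))
S(-15, L(-2))**2 = (35 + (-15)**2 + 12*(-15))**2 = (35 + 225 - 180)**2 = 80**2 = 6400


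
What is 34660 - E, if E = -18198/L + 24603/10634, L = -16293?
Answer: 2001529658903/57753254 ≈ 34657.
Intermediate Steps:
E = 198124737/57753254 (E = -18198/(-16293) + 24603/10634 = -18198*(-1/16293) + 24603*(1/10634) = 6066/5431 + 24603/10634 = 198124737/57753254 ≈ 3.4305)
34660 - E = 34660 - 1*198124737/57753254 = 34660 - 198124737/57753254 = 2001529658903/57753254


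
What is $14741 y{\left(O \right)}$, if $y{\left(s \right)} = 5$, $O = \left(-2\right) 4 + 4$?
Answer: $73705$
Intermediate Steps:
$O = -4$ ($O = -8 + 4 = -4$)
$14741 y{\left(O \right)} = 14741 \cdot 5 = 73705$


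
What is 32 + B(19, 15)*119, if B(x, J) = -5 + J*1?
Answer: 1222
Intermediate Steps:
B(x, J) = -5 + J
32 + B(19, 15)*119 = 32 + (-5 + 15)*119 = 32 + 10*119 = 32 + 1190 = 1222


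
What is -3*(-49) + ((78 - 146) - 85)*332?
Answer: -50649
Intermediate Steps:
-3*(-49) + ((78 - 146) - 85)*332 = 147 + (-68 - 85)*332 = 147 - 153*332 = 147 - 50796 = -50649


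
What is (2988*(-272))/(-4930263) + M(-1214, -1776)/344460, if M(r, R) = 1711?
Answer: 32043413617/188697599220 ≈ 0.16981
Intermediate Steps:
(2988*(-272))/(-4930263) + M(-1214, -1776)/344460 = (2988*(-272))/(-4930263) + 1711/344460 = -812736*(-1/4930263) + 1711*(1/344460) = 90304/547807 + 1711/344460 = 32043413617/188697599220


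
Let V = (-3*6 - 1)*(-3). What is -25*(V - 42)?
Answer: -375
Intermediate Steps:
V = 57 (V = (-18 - 1)*(-3) = -19*(-3) = 57)
-25*(V - 42) = -25*(57 - 42) = -25*15 = -375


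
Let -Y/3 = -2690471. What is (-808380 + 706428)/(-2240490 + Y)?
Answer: -33984/1943641 ≈ -0.017485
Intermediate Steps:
Y = 8071413 (Y = -3*(-2690471) = 8071413)
(-808380 + 706428)/(-2240490 + Y) = (-808380 + 706428)/(-2240490 + 8071413) = -101952/5830923 = -101952*1/5830923 = -33984/1943641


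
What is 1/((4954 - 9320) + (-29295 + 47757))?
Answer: 1/14096 ≈ 7.0942e-5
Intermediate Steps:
1/((4954 - 9320) + (-29295 + 47757)) = 1/(-4366 + 18462) = 1/14096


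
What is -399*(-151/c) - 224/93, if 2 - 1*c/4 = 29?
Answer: -625261/1116 ≈ -560.27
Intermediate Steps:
c = -108 (c = 8 - 4*29 = 8 - 116 = -108)
-399*(-151/c) - 224/93 = -399/((-108/(-151))) - 224/93 = -399/((-108*(-1/151))) - 224*1/93 = -399/108/151 - 224/93 = -399*151/108 - 224/93 = -20083/36 - 224/93 = -625261/1116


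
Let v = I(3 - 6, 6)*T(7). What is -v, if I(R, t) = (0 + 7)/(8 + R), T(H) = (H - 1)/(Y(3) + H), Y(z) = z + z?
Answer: -42/65 ≈ -0.64615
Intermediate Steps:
Y(z) = 2*z
T(H) = (-1 + H)/(6 + H) (T(H) = (H - 1)/(2*3 + H) = (-1 + H)/(6 + H))
I(R, t) = 7/(8 + R)
v = 42/65 (v = (7/(8 + (3 - 6)))*((-1 + 7)/(6 + 7)) = (7/(8 - 3))*(6/13) = (7/5)*((1/13)*6) = (7*(1/5))*(6/13) = (7/5)*(6/13) = 42/65 ≈ 0.64615)
-v = -1*42/65 = -42/65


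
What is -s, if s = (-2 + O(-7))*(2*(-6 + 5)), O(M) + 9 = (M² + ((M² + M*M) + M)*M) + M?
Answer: -1212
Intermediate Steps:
O(M) = -9 + M + M² + M*(M + 2*M²) (O(M) = -9 + ((M² + ((M² + M*M) + M)*M) + M) = -9 + ((M² + ((M² + M²) + M)*M) + M) = -9 + ((M² + (2*M² + M)*M) + M) = -9 + ((M² + (M + 2*M²)*M) + M) = -9 + ((M² + M*(M + 2*M²)) + M) = -9 + (M + M² + M*(M + 2*M²)) = -9 + M + M² + M*(M + 2*M²))
s = 1212 (s = (-2 + (-9 - 7 + 2*(-7)² + 2*(-7)³))*(2*(-6 + 5)) = (-2 + (-9 - 7 + 2*49 + 2*(-343)))*(2*(-1)) = (-2 + (-9 - 7 + 98 - 686))*(-2) = (-2 - 604)*(-2) = -606*(-2) = 1212)
-s = -1*1212 = -1212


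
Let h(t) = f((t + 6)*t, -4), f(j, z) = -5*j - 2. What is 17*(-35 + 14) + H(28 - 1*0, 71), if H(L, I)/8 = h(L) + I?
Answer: -37885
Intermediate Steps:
f(j, z) = -2 - 5*j
h(t) = -2 - 5*t*(6 + t) (h(t) = -2 - 5*(t + 6)*t = -2 - 5*(6 + t)*t = -2 - 5*t*(6 + t))
H(L, I) = -16 + 8*I - 40*L*(6 + L) (H(L, I) = 8*((-2 - 5*L*(6 + L)) + I) = 8*(-2 + I - 5*L*(6 + L)) = -16 + 8*I - 40*L*(6 + L))
17*(-35 + 14) + H(28 - 1*0, 71) = 17*(-35 + 14) + (-16 + 8*71 - 40*(28 - 1*0)*(6 + (28 - 1*0))) = 17*(-21) + (-16 + 568 - 40*(28 + 0)*(6 + (28 + 0))) = -357 + (-16 + 568 - 40*28*(6 + 28)) = -357 + (-16 + 568 - 40*28*34) = -357 + (-16 + 568 - 38080) = -357 - 37528 = -37885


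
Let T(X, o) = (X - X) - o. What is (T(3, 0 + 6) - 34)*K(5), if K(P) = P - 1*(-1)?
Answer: -240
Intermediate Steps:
K(P) = 1 + P (K(P) = P + 1 = 1 + P)
T(X, o) = -o (T(X, o) = 0 - o = -o)
(T(3, 0 + 6) - 34)*K(5) = (-(0 + 6) - 34)*(1 + 5) = (-1*6 - 34)*6 = (-6 - 34)*6 = -40*6 = -240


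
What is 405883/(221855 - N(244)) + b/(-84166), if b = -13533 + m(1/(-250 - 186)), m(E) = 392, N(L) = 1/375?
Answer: 6951927205867/3501121444792 ≈ 1.9856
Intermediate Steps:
N(L) = 1/375
b = -13141 (b = -13533 + 392 = -13141)
405883/(221855 - N(244)) + b/(-84166) = 405883/(221855 - 1*1/375) - 13141/(-84166) = 405883/(221855 - 1/375) - 13141*(-1/84166) = 405883/(83195624/375) + 13141/84166 = 405883*(375/83195624) + 13141/84166 = 152206125/83195624 + 13141/84166 = 6951927205867/3501121444792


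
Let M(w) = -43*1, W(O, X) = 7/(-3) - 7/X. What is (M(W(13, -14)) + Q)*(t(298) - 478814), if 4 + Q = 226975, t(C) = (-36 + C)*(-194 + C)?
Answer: -102472969248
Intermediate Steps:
W(O, X) = -7/3 - 7/X (W(O, X) = 7*(-⅓) - 7/X = -7/3 - 7/X)
M(w) = -43
t(C) = (-194 + C)*(-36 + C)
Q = 226971 (Q = -4 + 226975 = 226971)
(M(W(13, -14)) + Q)*(t(298) - 478814) = (-43 + 226971)*((6984 + 298² - 230*298) - 478814) = 226928*((6984 + 88804 - 68540) - 478814) = 226928*(27248 - 478814) = 226928*(-451566) = -102472969248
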